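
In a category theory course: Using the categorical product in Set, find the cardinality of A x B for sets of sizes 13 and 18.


In Set, the product A x B is the Cartesian product.
By the universal property, |A x B| = |A| * |B|.
|A x B| = 13 * 18 = 234

234


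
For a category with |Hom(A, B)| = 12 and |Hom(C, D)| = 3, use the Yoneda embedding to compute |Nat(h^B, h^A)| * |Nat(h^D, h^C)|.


By the Yoneda lemma, Nat(h^B, h^A) is isomorphic to Hom(A, B),
so |Nat(h^B, h^A)| = |Hom(A, B)| and |Nat(h^D, h^C)| = |Hom(C, D)|.
|Hom(A, B)| = 12, |Hom(C, D)| = 3.
|Nat(h^B, h^A) x Nat(h^D, h^C)| = 12 * 3 = 36

36


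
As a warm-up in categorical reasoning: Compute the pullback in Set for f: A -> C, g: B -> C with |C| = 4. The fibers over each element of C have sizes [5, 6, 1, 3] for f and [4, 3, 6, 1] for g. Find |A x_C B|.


The pullback A x_C B consists of pairs (a, b) with f(a) = g(b).
For each element c in C, the fiber product has |f^-1(c)| * |g^-1(c)| elements.
Summing over C: 5 * 4 + 6 * 3 + 1 * 6 + 3 * 1
= 20 + 18 + 6 + 3 = 47

47


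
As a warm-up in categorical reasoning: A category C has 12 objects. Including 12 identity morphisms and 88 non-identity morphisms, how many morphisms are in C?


Each object has an identity morphism, giving 12 identities.
Adding the 88 non-identity morphisms:
Total = 12 + 88 = 100

100


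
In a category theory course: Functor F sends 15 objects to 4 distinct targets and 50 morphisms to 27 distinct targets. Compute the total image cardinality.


The image of F consists of distinct objects and distinct morphisms.
|Im(F)| on objects = 4
|Im(F)| on morphisms = 27
Total image cardinality = 4 + 27 = 31

31


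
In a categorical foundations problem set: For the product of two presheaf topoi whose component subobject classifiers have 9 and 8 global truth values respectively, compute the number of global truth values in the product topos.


In a product of presheaf topoi E_1 x E_2, the subobject classifier
is Omega = Omega_1 x Omega_2 (componentwise), so
|Omega(top)| = |Omega_1(top_1)| * |Omega_2(top_2)|.
= 9 * 8 = 72.

72


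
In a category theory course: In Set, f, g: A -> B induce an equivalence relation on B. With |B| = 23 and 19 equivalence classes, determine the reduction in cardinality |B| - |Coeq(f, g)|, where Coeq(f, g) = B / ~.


The coequalizer Coeq(f, g) = B / ~ has one element per equivalence class.
|B| = 23, |Coeq(f, g)| = 19.
|B| - |Coeq(f, g)| = 23 - 19 = 4.

4


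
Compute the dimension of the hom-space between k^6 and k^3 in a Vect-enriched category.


In Vect-enriched categories, Hom(k^n, k^m) is the space of m x n matrices.
dim(Hom(k^6, k^3)) = 3 * 6 = 18

18


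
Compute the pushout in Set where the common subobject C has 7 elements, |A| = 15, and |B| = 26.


The pushout A +_C B identifies the images of C in A and B.
|A +_C B| = |A| + |B| - |C| (for injections).
= 15 + 26 - 7 = 34

34


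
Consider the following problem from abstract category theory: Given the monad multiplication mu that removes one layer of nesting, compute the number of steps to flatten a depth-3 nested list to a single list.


Each application of mu: T^2 -> T removes one layer of nesting.
Starting at depth 3 (i.e., T^3(X)), we need to reach T(X).
Number of mu applications = 3 - 1 = 2

2


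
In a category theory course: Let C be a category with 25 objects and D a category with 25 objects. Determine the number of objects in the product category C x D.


The product category C x D has objects that are pairs (c, d).
Number of pairs = |Ob(C)| * |Ob(D)| = 25 * 25 = 625

625


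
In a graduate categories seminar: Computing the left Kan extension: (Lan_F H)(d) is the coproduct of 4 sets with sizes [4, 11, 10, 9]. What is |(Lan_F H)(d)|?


Pointwise, the left Kan extension (Lan_F H)(d) is the colimit, indexed
by the comma category (F downarrow d), of H composed with the
projection (F downarrow d) -> C. Here that colimit is given
as a coproduct (disjoint union) of sets, so its cardinality is the
sum of the sizes of the summands.
Coproduct of sets with sizes: 4 + 11 + 10 + 9
= 34

34


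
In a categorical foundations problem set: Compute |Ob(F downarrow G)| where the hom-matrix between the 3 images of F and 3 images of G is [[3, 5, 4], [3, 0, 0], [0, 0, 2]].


Objects of (F downarrow G) are triples (a, b, h: F(a)->G(b)).
The count equals the sum of all entries in the hom-matrix.
sum(row 0) = 12
sum(row 1) = 3
sum(row 2) = 2
Grand total = 17

17


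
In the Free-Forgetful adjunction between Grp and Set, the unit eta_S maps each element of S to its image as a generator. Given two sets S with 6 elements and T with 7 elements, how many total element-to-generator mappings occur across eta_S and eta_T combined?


The unit eta_X: X -> U(F(X)) of the Free-Forgetful adjunction
maps each element of X to a generator of F(X). For X = S + T (disjoint
union in Set), |S + T| = |S| + |T|.
Total mappings = 6 + 7 = 13.

13


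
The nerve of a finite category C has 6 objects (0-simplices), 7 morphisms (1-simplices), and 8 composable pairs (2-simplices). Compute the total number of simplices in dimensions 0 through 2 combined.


The 2-skeleton of the nerve N(C) consists of simplices in dimensions 0, 1, 2:
  |N(C)_0| = 6 (objects)
  |N(C)_1| = 7 (morphisms)
  |N(C)_2| = 8 (composable pairs)
Total = 6 + 7 + 8 = 21

21


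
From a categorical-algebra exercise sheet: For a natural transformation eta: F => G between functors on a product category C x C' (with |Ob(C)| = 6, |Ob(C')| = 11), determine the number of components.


A natural transformation eta: F => G assigns one component morphism per
object of the domain category.
The domain is the product category C x C', so
|Ob(C x C')| = |Ob(C)| * |Ob(C')| = 6 * 11 = 66.
Therefore eta has 66 component morphisms.

66


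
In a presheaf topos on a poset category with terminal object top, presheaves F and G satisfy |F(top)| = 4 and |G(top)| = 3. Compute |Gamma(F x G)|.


Global sections of a presheaf on a poset with terminal top satisfy
Gamma(H) ~ H(top). Presheaves admit pointwise products, so
(F x G)(top) = F(top) x G(top) (Cartesian product).
|Gamma(F x G)| = |F(top)| * |G(top)| = 4 * 3 = 12.

12


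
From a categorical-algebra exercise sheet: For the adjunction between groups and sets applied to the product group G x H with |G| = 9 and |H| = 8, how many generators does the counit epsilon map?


The counit epsilon_K: F(U(K)) -> K of the Free-Forgetful adjunction
maps |K| generators of F(U(K)) into K. For K = G x H (the product group),
|G x H| = |G| * |H|.
Total generators mapped = 9 * 8 = 72.

72


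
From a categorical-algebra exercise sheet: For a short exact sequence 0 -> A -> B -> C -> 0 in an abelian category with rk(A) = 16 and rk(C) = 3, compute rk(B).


For a short exact sequence 0 -> A -> B -> C -> 0,
rank is additive: rank(B) = rank(A) + rank(C).
rank(B) = 16 + 3 = 19

19


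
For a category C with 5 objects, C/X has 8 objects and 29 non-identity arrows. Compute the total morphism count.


In the slice category C/X, objects are morphisms to X.
Identity morphisms: 8 (one per object of C/X).
Non-identity morphisms: 29.
Total = 8 + 29 = 37

37


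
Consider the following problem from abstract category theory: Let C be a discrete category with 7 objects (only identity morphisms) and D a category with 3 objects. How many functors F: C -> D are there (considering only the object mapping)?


A functor from a discrete category C to D is determined by
where each object maps. Each of the 7 objects of C can map
to any of the 3 objects of D independently.
Number of functors = 3^7 = 2187

2187


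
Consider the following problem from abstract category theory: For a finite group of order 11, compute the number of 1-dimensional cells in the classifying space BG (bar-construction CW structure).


In the bar-construction CW model of BG, the n-cells are indexed by
n-tuples [g_1|...|g_n] of non-identity elements of G (degenerate
simplices with some g_i = e do not contribute cells), so there are
(|G| - 1)^n n-cells.
For dim = 1 with |G| = 11:
cells = (11 - 1)^1 = 10^1 = 10

10


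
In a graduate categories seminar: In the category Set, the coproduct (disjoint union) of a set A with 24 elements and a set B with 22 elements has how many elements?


In Set, the coproduct A + B is the disjoint union.
|A + B| = |A| + |B| = 24 + 22 = 46

46


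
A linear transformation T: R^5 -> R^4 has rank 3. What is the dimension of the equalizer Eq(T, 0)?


The equalizer of f and the zero map is ker(f).
By the rank-nullity theorem: dim(ker(f)) = dim(domain) - rank(f).
dim(ker(f)) = 5 - 3 = 2

2


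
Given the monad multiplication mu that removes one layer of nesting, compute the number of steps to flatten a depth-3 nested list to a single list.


Each application of mu: T^2 -> T removes one layer of nesting.
Starting at depth 3 (i.e., T^3(X)), we need to reach T(X).
Number of mu applications = 3 - 1 = 2

2


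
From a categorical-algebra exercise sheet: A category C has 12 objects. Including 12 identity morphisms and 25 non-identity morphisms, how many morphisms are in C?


Each object has an identity morphism, giving 12 identities.
Adding the 25 non-identity morphisms:
Total = 12 + 25 = 37

37


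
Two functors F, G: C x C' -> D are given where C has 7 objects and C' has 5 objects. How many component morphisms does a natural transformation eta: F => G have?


A natural transformation eta: F => G assigns one component morphism per
object of the domain category.
The domain is the product category C x C', so
|Ob(C x C')| = |Ob(C)| * |Ob(C')| = 7 * 5 = 35.
Therefore eta has 35 component morphisms.

35


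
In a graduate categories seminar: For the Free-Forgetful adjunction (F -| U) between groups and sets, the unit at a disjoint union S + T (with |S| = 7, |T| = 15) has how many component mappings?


The unit eta_X: X -> U(F(X)) of the Free-Forgetful adjunction
maps each element of X to a generator of F(X). For X = S + T (disjoint
union in Set), |S + T| = |S| + |T|.
Total mappings = 7 + 15 = 22.

22


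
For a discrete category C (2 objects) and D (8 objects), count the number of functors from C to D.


A functor from a discrete category C to D is determined by
where each object maps. Each of the 2 objects of C can map
to any of the 8 objects of D independently.
Number of functors = 8^2 = 64

64


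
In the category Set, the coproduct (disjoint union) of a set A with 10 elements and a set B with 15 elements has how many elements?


In Set, the coproduct A + B is the disjoint union.
|A + B| = |A| + |B| = 10 + 15 = 25

25


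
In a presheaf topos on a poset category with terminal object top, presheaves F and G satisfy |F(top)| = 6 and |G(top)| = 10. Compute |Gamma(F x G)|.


Global sections of a presheaf on a poset with terminal top satisfy
Gamma(H) ~ H(top). Presheaves admit pointwise products, so
(F x G)(top) = F(top) x G(top) (Cartesian product).
|Gamma(F x G)| = |F(top)| * |G(top)| = 6 * 10 = 60.

60


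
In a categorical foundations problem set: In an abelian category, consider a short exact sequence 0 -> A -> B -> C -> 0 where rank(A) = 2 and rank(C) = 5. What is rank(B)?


For a short exact sequence 0 -> A -> B -> C -> 0,
rank is additive: rank(B) = rank(A) + rank(C).
rank(B) = 2 + 5 = 7

7


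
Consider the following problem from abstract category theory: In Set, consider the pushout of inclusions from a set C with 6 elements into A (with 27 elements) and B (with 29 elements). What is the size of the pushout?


The pushout A +_C B identifies the images of C in A and B.
|A +_C B| = |A| + |B| - |C| (for injections).
= 27 + 29 - 6 = 50

50


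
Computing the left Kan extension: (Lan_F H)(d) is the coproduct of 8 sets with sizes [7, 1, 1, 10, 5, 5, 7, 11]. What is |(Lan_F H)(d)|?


Pointwise, the left Kan extension (Lan_F H)(d) is the colimit, indexed
by the comma category (F downarrow d), of H composed with the
projection (F downarrow d) -> C. Here that colimit is given
as a coproduct (disjoint union) of sets, so its cardinality is the
sum of the sizes of the summands.
Coproduct of sets with sizes: 7 + 1 + 1 + 10 + 5 + 5 + 7 + 11
= 47

47


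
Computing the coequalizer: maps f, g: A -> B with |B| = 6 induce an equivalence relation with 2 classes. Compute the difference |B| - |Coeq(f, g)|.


The coequalizer Coeq(f, g) = B / ~ has one element per equivalence class.
|B| = 6, |Coeq(f, g)| = 2.
|B| - |Coeq(f, g)| = 6 - 2 = 4.

4


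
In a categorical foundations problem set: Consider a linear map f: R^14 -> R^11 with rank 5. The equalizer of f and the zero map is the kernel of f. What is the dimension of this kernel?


The equalizer of f and the zero map is ker(f).
By the rank-nullity theorem: dim(ker(f)) = dim(domain) - rank(f).
dim(ker(f)) = 14 - 5 = 9

9


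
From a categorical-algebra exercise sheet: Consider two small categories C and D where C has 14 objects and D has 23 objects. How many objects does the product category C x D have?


The product category C x D has objects that are pairs (c, d).
Number of pairs = |Ob(C)| * |Ob(D)| = 14 * 23 = 322

322


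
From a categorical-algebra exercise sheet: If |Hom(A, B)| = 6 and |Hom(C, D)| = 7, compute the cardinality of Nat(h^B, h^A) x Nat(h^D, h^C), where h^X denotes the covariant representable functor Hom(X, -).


By the Yoneda lemma, Nat(h^B, h^A) is isomorphic to Hom(A, B),
so |Nat(h^B, h^A)| = |Hom(A, B)| and |Nat(h^D, h^C)| = |Hom(C, D)|.
|Hom(A, B)| = 6, |Hom(C, D)| = 7.
|Nat(h^B, h^A) x Nat(h^D, h^C)| = 6 * 7 = 42

42


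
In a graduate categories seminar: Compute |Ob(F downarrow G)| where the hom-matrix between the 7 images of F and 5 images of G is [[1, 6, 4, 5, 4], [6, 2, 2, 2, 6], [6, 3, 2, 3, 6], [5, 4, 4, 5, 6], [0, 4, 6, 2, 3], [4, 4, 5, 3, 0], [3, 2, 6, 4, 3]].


Objects of (F downarrow G) are triples (a, b, h: F(a)->G(b)).
The count equals the sum of all entries in the hom-matrix.
sum(row 0) = 20
sum(row 1) = 18
sum(row 2) = 20
sum(row 3) = 24
sum(row 4) = 15
sum(row 5) = 16
sum(row 6) = 18
Grand total = 131

131


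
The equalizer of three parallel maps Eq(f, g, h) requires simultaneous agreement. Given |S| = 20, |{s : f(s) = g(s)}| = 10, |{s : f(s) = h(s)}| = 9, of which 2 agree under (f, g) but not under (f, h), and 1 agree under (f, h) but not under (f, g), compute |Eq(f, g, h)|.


Eq(f, g, h) is the triple-agreement set: points in S where all three
maps take the same value. Using inclusion-exclusion on the pairwise data:
Pair (f, g) agrees on 10 points; pair (f, h) on 9 points.
Points agreeing under (f, g) but not (f, h) = 2; under (f, h) but not (f, g) = 1.
Triple-agreement = agreement-in-(f, g) minus points that agree under (f, g) but not (f, h):
|Eq(f, g, h)| = 10 - 2 = 8
(cross-check via (f, h): 9 - 1 = 8.)

8


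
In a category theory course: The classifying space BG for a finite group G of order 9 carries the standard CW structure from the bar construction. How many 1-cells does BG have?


In the bar-construction CW model of BG, the n-cells are indexed by
n-tuples [g_1|...|g_n] of non-identity elements of G (degenerate
simplices with some g_i = e do not contribute cells), so there are
(|G| - 1)^n n-cells.
For dim = 1 with |G| = 9:
cells = (9 - 1)^1 = 8^1 = 8

8


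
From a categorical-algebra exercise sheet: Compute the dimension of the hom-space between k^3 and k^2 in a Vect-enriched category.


In Vect-enriched categories, Hom(k^n, k^m) is the space of m x n matrices.
dim(Hom(k^3, k^2)) = 2 * 3 = 6

6


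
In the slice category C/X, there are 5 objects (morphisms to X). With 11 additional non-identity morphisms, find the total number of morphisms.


In the slice category C/X, objects are morphisms to X.
Identity morphisms: 5 (one per object of C/X).
Non-identity morphisms: 11.
Total = 5 + 11 = 16

16


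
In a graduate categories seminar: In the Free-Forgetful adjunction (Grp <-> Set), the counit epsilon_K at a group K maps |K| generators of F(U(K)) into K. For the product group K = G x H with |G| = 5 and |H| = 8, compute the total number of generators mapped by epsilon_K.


The counit epsilon_K: F(U(K)) -> K of the Free-Forgetful adjunction
maps |K| generators of F(U(K)) into K. For K = G x H (the product group),
|G x H| = |G| * |H|.
Total generators mapped = 5 * 8 = 40.

40


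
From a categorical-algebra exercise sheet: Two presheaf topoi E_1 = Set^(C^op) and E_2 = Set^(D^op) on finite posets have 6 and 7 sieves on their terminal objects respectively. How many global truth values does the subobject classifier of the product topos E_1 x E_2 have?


In a product of presheaf topoi E_1 x E_2, the subobject classifier
is Omega = Omega_1 x Omega_2 (componentwise), so
|Omega(top)| = |Omega_1(top_1)| * |Omega_2(top_2)|.
= 6 * 7 = 42.

42


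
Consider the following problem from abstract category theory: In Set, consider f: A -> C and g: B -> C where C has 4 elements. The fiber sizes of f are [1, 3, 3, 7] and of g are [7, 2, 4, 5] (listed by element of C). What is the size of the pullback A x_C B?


The pullback A x_C B consists of pairs (a, b) with f(a) = g(b).
For each element c in C, the fiber product has |f^-1(c)| * |g^-1(c)| elements.
Summing over C: 1 * 7 + 3 * 2 + 3 * 4 + 7 * 5
= 7 + 6 + 12 + 35 = 60

60


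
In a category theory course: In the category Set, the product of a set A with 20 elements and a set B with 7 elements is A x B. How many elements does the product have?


In Set, the product A x B is the Cartesian product.
By the universal property, |A x B| = |A| * |B|.
|A x B| = 20 * 7 = 140

140


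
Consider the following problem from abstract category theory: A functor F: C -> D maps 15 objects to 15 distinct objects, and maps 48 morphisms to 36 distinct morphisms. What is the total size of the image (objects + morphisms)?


The image of F consists of distinct objects and distinct morphisms.
|Im(F)| on objects = 15
|Im(F)| on morphisms = 36
Total image cardinality = 15 + 36 = 51

51


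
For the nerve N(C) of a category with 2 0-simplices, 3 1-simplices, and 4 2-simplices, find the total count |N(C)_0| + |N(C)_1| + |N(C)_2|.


The 2-skeleton of the nerve N(C) consists of simplices in dimensions 0, 1, 2:
  |N(C)_0| = 2 (objects)
  |N(C)_1| = 3 (morphisms)
  |N(C)_2| = 4 (composable pairs)
Total = 2 + 3 + 4 = 9

9


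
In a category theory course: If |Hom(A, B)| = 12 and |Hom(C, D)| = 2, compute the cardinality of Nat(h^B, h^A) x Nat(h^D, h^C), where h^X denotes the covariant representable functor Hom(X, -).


By the Yoneda lemma, Nat(h^B, h^A) is isomorphic to Hom(A, B),
so |Nat(h^B, h^A)| = |Hom(A, B)| and |Nat(h^D, h^C)| = |Hom(C, D)|.
|Hom(A, B)| = 12, |Hom(C, D)| = 2.
|Nat(h^B, h^A) x Nat(h^D, h^C)| = 12 * 2 = 24

24


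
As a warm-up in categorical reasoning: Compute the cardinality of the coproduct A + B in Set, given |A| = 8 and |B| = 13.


In Set, the coproduct A + B is the disjoint union.
|A + B| = |A| + |B| = 8 + 13 = 21

21


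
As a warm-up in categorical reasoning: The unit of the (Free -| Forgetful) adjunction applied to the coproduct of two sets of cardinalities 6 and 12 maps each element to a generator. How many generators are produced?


The unit eta_X: X -> U(F(X)) of the Free-Forgetful adjunction
maps each element of X to a generator of F(X). For X = S + T (disjoint
union in Set), |S + T| = |S| + |T|.
Total mappings = 6 + 12 = 18.

18


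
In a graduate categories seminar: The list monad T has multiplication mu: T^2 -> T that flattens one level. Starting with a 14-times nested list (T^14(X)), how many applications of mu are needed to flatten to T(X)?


Each application of mu: T^2 -> T removes one layer of nesting.
Starting at depth 14 (i.e., T^14(X)), we need to reach T(X).
Number of mu applications = 14 - 1 = 13

13


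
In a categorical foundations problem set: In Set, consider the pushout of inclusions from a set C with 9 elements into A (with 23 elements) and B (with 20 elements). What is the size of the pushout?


The pushout A +_C B identifies the images of C in A and B.
|A +_C B| = |A| + |B| - |C| (for injections).
= 23 + 20 - 9 = 34

34


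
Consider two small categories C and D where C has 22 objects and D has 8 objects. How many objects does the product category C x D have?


The product category C x D has objects that are pairs (c, d).
Number of pairs = |Ob(C)| * |Ob(D)| = 22 * 8 = 176

176


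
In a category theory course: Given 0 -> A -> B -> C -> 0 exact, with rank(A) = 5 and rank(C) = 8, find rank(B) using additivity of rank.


For a short exact sequence 0 -> A -> B -> C -> 0,
rank is additive: rank(B) = rank(A) + rank(C).
rank(B) = 5 + 8 = 13

13


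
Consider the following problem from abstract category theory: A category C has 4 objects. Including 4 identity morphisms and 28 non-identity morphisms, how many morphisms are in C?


Each object has an identity morphism, giving 4 identities.
Adding the 28 non-identity morphisms:
Total = 4 + 28 = 32

32


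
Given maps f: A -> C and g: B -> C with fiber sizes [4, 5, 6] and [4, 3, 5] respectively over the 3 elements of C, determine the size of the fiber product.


The pullback A x_C B consists of pairs (a, b) with f(a) = g(b).
For each element c in C, the fiber product has |f^-1(c)| * |g^-1(c)| elements.
Summing over C: 4 * 4 + 5 * 3 + 6 * 5
= 16 + 15 + 30 = 61

61


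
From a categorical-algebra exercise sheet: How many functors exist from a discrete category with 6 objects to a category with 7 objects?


A functor from a discrete category C to D is determined by
where each object maps. Each of the 6 objects of C can map
to any of the 7 objects of D independently.
Number of functors = 7^6 = 117649

117649


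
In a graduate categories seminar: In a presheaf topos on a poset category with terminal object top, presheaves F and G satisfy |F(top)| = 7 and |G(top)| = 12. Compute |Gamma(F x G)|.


Global sections of a presheaf on a poset with terminal top satisfy
Gamma(H) ~ H(top). Presheaves admit pointwise products, so
(F x G)(top) = F(top) x G(top) (Cartesian product).
|Gamma(F x G)| = |F(top)| * |G(top)| = 7 * 12 = 84.

84


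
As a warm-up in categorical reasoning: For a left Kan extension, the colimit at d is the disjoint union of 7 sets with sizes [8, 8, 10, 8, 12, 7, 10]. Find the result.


Pointwise, the left Kan extension (Lan_F H)(d) is the colimit, indexed
by the comma category (F downarrow d), of H composed with the
projection (F downarrow d) -> C. Here that colimit is given
as a coproduct (disjoint union) of sets, so its cardinality is the
sum of the sizes of the summands.
Coproduct of sets with sizes: 8 + 8 + 10 + 8 + 12 + 7 + 10
= 63

63


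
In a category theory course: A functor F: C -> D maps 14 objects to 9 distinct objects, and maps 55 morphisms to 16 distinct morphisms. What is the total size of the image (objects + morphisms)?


The image of F consists of distinct objects and distinct morphisms.
|Im(F)| on objects = 9
|Im(F)| on morphisms = 16
Total image cardinality = 9 + 16 = 25

25


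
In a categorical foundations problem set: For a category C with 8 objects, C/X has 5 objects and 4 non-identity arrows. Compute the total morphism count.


In the slice category C/X, objects are morphisms to X.
Identity morphisms: 5 (one per object of C/X).
Non-identity morphisms: 4.
Total = 5 + 4 = 9

9


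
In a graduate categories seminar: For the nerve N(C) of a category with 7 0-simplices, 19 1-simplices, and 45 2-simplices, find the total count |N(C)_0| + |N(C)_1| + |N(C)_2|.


The 2-skeleton of the nerve N(C) consists of simplices in dimensions 0, 1, 2:
  |N(C)_0| = 7 (objects)
  |N(C)_1| = 19 (morphisms)
  |N(C)_2| = 45 (composable pairs)
Total = 7 + 19 + 45 = 71

71


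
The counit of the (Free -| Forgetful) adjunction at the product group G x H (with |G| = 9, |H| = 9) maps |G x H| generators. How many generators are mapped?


The counit epsilon_K: F(U(K)) -> K of the Free-Forgetful adjunction
maps |K| generators of F(U(K)) into K. For K = G x H (the product group),
|G x H| = |G| * |H|.
Total generators mapped = 9 * 9 = 81.

81


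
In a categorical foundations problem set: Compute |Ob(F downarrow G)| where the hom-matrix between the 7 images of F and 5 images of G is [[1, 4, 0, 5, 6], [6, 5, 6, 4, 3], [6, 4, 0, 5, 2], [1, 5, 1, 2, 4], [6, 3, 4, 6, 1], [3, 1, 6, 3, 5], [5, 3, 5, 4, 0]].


Objects of (F downarrow G) are triples (a, b, h: F(a)->G(b)).
The count equals the sum of all entries in the hom-matrix.
sum(row 0) = 16
sum(row 1) = 24
sum(row 2) = 17
sum(row 3) = 13
sum(row 4) = 20
sum(row 5) = 18
sum(row 6) = 17
Grand total = 125

125


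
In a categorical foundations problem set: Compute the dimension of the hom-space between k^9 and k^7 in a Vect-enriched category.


In Vect-enriched categories, Hom(k^n, k^m) is the space of m x n matrices.
dim(Hom(k^9, k^7)) = 7 * 9 = 63

63


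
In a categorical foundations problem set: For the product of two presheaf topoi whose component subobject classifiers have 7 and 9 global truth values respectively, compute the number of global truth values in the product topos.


In a product of presheaf topoi E_1 x E_2, the subobject classifier
is Omega = Omega_1 x Omega_2 (componentwise), so
|Omega(top)| = |Omega_1(top_1)| * |Omega_2(top_2)|.
= 7 * 9 = 63.

63


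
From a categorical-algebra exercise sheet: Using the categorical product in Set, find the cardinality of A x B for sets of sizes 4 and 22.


In Set, the product A x B is the Cartesian product.
By the universal property, |A x B| = |A| * |B|.
|A x B| = 4 * 22 = 88

88


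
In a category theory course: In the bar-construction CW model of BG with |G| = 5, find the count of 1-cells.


In the bar-construction CW model of BG, the n-cells are indexed by
n-tuples [g_1|...|g_n] of non-identity elements of G (degenerate
simplices with some g_i = e do not contribute cells), so there are
(|G| - 1)^n n-cells.
For dim = 1 with |G| = 5:
cells = (5 - 1)^1 = 4^1 = 4

4


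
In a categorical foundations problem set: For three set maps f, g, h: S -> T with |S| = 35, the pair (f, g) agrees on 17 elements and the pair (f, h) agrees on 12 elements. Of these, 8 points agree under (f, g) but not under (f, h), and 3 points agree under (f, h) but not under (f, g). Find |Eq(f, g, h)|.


Eq(f, g, h) is the triple-agreement set: points in S where all three
maps take the same value. Using inclusion-exclusion on the pairwise data:
Pair (f, g) agrees on 17 points; pair (f, h) on 12 points.
Points agreeing under (f, g) but not (f, h) = 8; under (f, h) but not (f, g) = 3.
Triple-agreement = agreement-in-(f, g) minus points that agree under (f, g) but not (f, h):
|Eq(f, g, h)| = 17 - 8 = 9
(cross-check via (f, h): 12 - 3 = 9.)

9


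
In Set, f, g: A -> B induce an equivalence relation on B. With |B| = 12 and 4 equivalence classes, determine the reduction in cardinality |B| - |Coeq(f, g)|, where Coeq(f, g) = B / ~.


The coequalizer Coeq(f, g) = B / ~ has one element per equivalence class.
|B| = 12, |Coeq(f, g)| = 4.
|B| - |Coeq(f, g)| = 12 - 4 = 8.

8


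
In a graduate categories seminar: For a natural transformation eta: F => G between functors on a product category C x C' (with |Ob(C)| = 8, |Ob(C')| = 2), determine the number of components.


A natural transformation eta: F => G assigns one component morphism per
object of the domain category.
The domain is the product category C x C', so
|Ob(C x C')| = |Ob(C)| * |Ob(C')| = 8 * 2 = 16.
Therefore eta has 16 component morphisms.

16


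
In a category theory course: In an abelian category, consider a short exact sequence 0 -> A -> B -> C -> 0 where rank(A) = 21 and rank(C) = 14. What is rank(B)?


For a short exact sequence 0 -> A -> B -> C -> 0,
rank is additive: rank(B) = rank(A) + rank(C).
rank(B) = 21 + 14 = 35

35


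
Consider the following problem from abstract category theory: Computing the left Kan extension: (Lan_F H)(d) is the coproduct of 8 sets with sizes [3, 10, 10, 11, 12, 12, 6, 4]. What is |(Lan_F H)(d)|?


Pointwise, the left Kan extension (Lan_F H)(d) is the colimit, indexed
by the comma category (F downarrow d), of H composed with the
projection (F downarrow d) -> C. Here that colimit is given
as a coproduct (disjoint union) of sets, so its cardinality is the
sum of the sizes of the summands.
Coproduct of sets with sizes: 3 + 10 + 10 + 11 + 12 + 12 + 6 + 4
= 68

68


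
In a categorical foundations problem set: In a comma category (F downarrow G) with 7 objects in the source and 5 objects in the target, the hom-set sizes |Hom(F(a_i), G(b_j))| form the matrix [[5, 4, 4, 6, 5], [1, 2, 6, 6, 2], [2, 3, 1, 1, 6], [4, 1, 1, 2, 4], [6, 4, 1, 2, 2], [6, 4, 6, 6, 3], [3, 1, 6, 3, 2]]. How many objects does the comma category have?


Objects of (F downarrow G) are triples (a, b, h: F(a)->G(b)).
The count equals the sum of all entries in the hom-matrix.
sum(row 0) = 24
sum(row 1) = 17
sum(row 2) = 13
sum(row 3) = 12
sum(row 4) = 15
sum(row 5) = 25
sum(row 6) = 15
Grand total = 121

121


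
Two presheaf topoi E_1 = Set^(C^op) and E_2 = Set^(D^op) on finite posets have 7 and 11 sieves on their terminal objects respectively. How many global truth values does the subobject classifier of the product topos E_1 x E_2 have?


In a product of presheaf topoi E_1 x E_2, the subobject classifier
is Omega = Omega_1 x Omega_2 (componentwise), so
|Omega(top)| = |Omega_1(top_1)| * |Omega_2(top_2)|.
= 7 * 11 = 77.

77


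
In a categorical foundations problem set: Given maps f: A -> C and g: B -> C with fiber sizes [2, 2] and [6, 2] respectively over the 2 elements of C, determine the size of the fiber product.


The pullback A x_C B consists of pairs (a, b) with f(a) = g(b).
For each element c in C, the fiber product has |f^-1(c)| * |g^-1(c)| elements.
Summing over C: 2 * 6 + 2 * 2
= 12 + 4 = 16

16


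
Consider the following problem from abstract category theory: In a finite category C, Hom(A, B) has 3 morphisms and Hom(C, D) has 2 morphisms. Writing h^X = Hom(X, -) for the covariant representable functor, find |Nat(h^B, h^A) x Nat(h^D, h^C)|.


By the Yoneda lemma, Nat(h^B, h^A) is isomorphic to Hom(A, B),
so |Nat(h^B, h^A)| = |Hom(A, B)| and |Nat(h^D, h^C)| = |Hom(C, D)|.
|Hom(A, B)| = 3, |Hom(C, D)| = 2.
|Nat(h^B, h^A) x Nat(h^D, h^C)| = 3 * 2 = 6

6


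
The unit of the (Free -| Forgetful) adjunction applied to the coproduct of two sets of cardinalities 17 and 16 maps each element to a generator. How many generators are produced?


The unit eta_X: X -> U(F(X)) of the Free-Forgetful adjunction
maps each element of X to a generator of F(X). For X = S + T (disjoint
union in Set), |S + T| = |S| + |T|.
Total mappings = 17 + 16 = 33.

33


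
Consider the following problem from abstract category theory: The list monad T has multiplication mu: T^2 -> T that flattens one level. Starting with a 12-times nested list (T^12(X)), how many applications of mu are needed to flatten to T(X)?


Each application of mu: T^2 -> T removes one layer of nesting.
Starting at depth 12 (i.e., T^12(X)), we need to reach T(X).
Number of mu applications = 12 - 1 = 11

11


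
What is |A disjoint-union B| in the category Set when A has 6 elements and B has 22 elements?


In Set, the coproduct A + B is the disjoint union.
|A + B| = |A| + |B| = 6 + 22 = 28

28


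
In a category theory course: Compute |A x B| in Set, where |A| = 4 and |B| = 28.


In Set, the product A x B is the Cartesian product.
By the universal property, |A x B| = |A| * |B|.
|A x B| = 4 * 28 = 112

112


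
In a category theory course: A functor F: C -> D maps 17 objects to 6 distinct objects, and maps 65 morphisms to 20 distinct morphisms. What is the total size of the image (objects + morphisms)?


The image of F consists of distinct objects and distinct morphisms.
|Im(F)| on objects = 6
|Im(F)| on morphisms = 20
Total image cardinality = 6 + 20 = 26

26


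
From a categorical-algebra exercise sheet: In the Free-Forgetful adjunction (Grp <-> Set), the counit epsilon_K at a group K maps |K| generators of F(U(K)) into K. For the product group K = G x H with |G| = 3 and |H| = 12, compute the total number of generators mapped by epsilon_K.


The counit epsilon_K: F(U(K)) -> K of the Free-Forgetful adjunction
maps |K| generators of F(U(K)) into K. For K = G x H (the product group),
|G x H| = |G| * |H|.
Total generators mapped = 3 * 12 = 36.

36


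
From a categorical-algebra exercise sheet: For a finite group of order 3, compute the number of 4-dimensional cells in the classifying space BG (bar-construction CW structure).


In the bar-construction CW model of BG, the n-cells are indexed by
n-tuples [g_1|...|g_n] of non-identity elements of G (degenerate
simplices with some g_i = e do not contribute cells), so there are
(|G| - 1)^n n-cells.
For dim = 4 with |G| = 3:
cells = (3 - 1)^4 = 2^4 = 16

16


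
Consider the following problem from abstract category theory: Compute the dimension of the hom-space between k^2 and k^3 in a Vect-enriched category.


In Vect-enriched categories, Hom(k^n, k^m) is the space of m x n matrices.
dim(Hom(k^2, k^3)) = 3 * 2 = 6

6


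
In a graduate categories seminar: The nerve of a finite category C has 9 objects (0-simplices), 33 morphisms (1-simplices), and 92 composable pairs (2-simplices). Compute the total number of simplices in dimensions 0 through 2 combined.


The 2-skeleton of the nerve N(C) consists of simplices in dimensions 0, 1, 2:
  |N(C)_0| = 9 (objects)
  |N(C)_1| = 33 (morphisms)
  |N(C)_2| = 92 (composable pairs)
Total = 9 + 33 + 92 = 134

134


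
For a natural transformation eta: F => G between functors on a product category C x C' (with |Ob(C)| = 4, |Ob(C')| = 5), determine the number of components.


A natural transformation eta: F => G assigns one component morphism per
object of the domain category.
The domain is the product category C x C', so
|Ob(C x C')| = |Ob(C)| * |Ob(C')| = 4 * 5 = 20.
Therefore eta has 20 component morphisms.

20


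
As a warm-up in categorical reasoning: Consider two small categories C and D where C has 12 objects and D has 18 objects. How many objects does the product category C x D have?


The product category C x D has objects that are pairs (c, d).
Number of pairs = |Ob(C)| * |Ob(D)| = 12 * 18 = 216

216


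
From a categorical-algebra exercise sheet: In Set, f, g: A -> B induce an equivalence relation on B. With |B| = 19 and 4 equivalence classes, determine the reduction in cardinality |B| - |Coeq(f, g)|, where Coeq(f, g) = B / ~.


The coequalizer Coeq(f, g) = B / ~ has one element per equivalence class.
|B| = 19, |Coeq(f, g)| = 4.
|B| - |Coeq(f, g)| = 19 - 4 = 15.

15


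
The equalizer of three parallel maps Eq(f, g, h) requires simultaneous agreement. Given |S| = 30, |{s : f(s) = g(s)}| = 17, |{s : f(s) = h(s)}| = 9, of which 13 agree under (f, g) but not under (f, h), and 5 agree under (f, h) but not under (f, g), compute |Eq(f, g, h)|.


Eq(f, g, h) is the triple-agreement set: points in S where all three
maps take the same value. Using inclusion-exclusion on the pairwise data:
Pair (f, g) agrees on 17 points; pair (f, h) on 9 points.
Points agreeing under (f, g) but not (f, h) = 13; under (f, h) but not (f, g) = 5.
Triple-agreement = agreement-in-(f, g) minus points that agree under (f, g) but not (f, h):
|Eq(f, g, h)| = 17 - 13 = 4
(cross-check via (f, h): 9 - 5 = 4.)

4


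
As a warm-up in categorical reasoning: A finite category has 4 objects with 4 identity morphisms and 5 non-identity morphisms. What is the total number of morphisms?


Each object has an identity morphism, giving 4 identities.
Adding the 5 non-identity morphisms:
Total = 4 + 5 = 9

9


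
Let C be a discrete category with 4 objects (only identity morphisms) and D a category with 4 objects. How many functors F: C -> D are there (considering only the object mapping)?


A functor from a discrete category C to D is determined by
where each object maps. Each of the 4 objects of C can map
to any of the 4 objects of D independently.
Number of functors = 4^4 = 256

256


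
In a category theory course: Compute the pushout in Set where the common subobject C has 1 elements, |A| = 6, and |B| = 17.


The pushout A +_C B identifies the images of C in A and B.
|A +_C B| = |A| + |B| - |C| (for injections).
= 6 + 17 - 1 = 22

22


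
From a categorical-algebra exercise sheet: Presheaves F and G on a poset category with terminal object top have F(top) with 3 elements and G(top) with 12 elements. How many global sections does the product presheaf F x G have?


Global sections of a presheaf on a poset with terminal top satisfy
Gamma(H) ~ H(top). Presheaves admit pointwise products, so
(F x G)(top) = F(top) x G(top) (Cartesian product).
|Gamma(F x G)| = |F(top)| * |G(top)| = 3 * 12 = 36.

36


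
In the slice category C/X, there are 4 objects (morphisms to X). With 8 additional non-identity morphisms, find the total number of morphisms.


In the slice category C/X, objects are morphisms to X.
Identity morphisms: 4 (one per object of C/X).
Non-identity morphisms: 8.
Total = 4 + 8 = 12

12


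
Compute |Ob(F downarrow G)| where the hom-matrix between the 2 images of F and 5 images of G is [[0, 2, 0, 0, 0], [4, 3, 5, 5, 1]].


Objects of (F downarrow G) are triples (a, b, h: F(a)->G(b)).
The count equals the sum of all entries in the hom-matrix.
sum(row 0) = 2
sum(row 1) = 18
Grand total = 20

20


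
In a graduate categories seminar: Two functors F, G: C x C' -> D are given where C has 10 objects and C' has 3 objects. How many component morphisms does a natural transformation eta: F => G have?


A natural transformation eta: F => G assigns one component morphism per
object of the domain category.
The domain is the product category C x C', so
|Ob(C x C')| = |Ob(C)| * |Ob(C')| = 10 * 3 = 30.
Therefore eta has 30 component morphisms.

30


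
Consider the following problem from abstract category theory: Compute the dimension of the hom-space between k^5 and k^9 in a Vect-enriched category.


In Vect-enriched categories, Hom(k^n, k^m) is the space of m x n matrices.
dim(Hom(k^5, k^9)) = 9 * 5 = 45

45


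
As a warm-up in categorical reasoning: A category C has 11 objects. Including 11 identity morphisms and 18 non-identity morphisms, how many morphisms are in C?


Each object has an identity morphism, giving 11 identities.
Adding the 18 non-identity morphisms:
Total = 11 + 18 = 29

29


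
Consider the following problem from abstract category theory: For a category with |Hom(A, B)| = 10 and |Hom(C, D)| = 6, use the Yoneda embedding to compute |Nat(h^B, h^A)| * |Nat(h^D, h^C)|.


By the Yoneda lemma, Nat(h^B, h^A) is isomorphic to Hom(A, B),
so |Nat(h^B, h^A)| = |Hom(A, B)| and |Nat(h^D, h^C)| = |Hom(C, D)|.
|Hom(A, B)| = 10, |Hom(C, D)| = 6.
|Nat(h^B, h^A) x Nat(h^D, h^C)| = 10 * 6 = 60

60


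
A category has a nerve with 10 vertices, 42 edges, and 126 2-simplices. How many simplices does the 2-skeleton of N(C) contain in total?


The 2-skeleton of the nerve N(C) consists of simplices in dimensions 0, 1, 2:
  |N(C)_0| = 10 (objects)
  |N(C)_1| = 42 (morphisms)
  |N(C)_2| = 126 (composable pairs)
Total = 10 + 42 + 126 = 178

178


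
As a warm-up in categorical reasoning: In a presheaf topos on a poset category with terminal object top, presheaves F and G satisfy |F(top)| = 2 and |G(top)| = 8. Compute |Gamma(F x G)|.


Global sections of a presheaf on a poset with terminal top satisfy
Gamma(H) ~ H(top). Presheaves admit pointwise products, so
(F x G)(top) = F(top) x G(top) (Cartesian product).
|Gamma(F x G)| = |F(top)| * |G(top)| = 2 * 8 = 16.

16


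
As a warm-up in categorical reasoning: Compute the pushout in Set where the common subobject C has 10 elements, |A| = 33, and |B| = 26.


The pushout A +_C B identifies the images of C in A and B.
|A +_C B| = |A| + |B| - |C| (for injections).
= 33 + 26 - 10 = 49

49


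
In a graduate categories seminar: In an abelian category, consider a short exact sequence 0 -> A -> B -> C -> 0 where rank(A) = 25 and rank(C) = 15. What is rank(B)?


For a short exact sequence 0 -> A -> B -> C -> 0,
rank is additive: rank(B) = rank(A) + rank(C).
rank(B) = 25 + 15 = 40

40
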